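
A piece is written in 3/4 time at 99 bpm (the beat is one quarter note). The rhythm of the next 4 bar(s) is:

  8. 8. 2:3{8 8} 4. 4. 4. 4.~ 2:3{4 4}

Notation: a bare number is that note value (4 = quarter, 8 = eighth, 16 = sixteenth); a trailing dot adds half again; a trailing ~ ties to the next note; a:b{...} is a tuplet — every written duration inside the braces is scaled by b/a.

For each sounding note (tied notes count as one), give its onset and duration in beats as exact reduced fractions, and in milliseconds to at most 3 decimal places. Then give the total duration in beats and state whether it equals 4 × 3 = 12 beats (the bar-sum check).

1) 0.0ms=0b +454.545ms=3/4b
2) 454.545ms=3/4b +454.545ms=3/4b
3) 909.091ms=3/2b +454.545ms=3/4b
4) 1363.636ms=9/4b +454.545ms=3/4b
5) 1818.182ms=3b +909.091ms=3/2b
6) 2727.273ms=9/2b +909.091ms=3/2b
7) 3636.364ms=6b +909.091ms=3/2b
8) 4545.455ms=15/2b +1818.182ms=3b
9) 6363.636ms=21/2b +909.091ms=3/2b
Σ=12b of 12 (99bpm 3/4) — PASS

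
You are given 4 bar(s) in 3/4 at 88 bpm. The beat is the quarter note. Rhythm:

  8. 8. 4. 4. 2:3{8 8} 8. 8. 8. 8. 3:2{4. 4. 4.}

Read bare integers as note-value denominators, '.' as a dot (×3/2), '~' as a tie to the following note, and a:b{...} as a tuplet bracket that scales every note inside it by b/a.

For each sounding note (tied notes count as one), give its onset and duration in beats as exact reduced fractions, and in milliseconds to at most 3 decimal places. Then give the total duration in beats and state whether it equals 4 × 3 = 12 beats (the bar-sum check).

1) 0.0ms=0b +511.364ms=3/4b
2) 511.364ms=3/4b +511.364ms=3/4b
3) 1022.727ms=3/2b +1022.727ms=3/2b
4) 2045.455ms=3b +1022.727ms=3/2b
5) 3068.182ms=9/2b +511.364ms=3/4b
6) 3579.545ms=21/4b +511.364ms=3/4b
7) 4090.909ms=6b +511.364ms=3/4b
8) 4602.273ms=27/4b +511.364ms=3/4b
9) 5113.636ms=15/2b +511.364ms=3/4b
10) 5625.0ms=33/4b +511.364ms=3/4b
11) 6136.364ms=9b +681.818ms=1b
12) 6818.182ms=10b +681.818ms=1b
13) 7500.0ms=11b +681.818ms=1b
Σ=12b of 12 (88bpm 3/4) — PASS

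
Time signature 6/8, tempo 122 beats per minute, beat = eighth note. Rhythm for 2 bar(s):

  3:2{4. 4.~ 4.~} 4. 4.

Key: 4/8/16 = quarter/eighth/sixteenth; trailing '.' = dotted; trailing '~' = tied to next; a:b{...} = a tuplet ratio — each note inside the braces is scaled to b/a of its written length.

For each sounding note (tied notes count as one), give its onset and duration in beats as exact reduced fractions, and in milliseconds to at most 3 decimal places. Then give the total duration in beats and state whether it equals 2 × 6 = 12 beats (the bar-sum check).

1) 0.0ms=0b +983.607ms=2b
2) 983.607ms=2b +3442.623ms=7b
3) 4426.23ms=9b +1475.41ms=3b
Σ=12b of 12 (122bpm 6/8) — PASS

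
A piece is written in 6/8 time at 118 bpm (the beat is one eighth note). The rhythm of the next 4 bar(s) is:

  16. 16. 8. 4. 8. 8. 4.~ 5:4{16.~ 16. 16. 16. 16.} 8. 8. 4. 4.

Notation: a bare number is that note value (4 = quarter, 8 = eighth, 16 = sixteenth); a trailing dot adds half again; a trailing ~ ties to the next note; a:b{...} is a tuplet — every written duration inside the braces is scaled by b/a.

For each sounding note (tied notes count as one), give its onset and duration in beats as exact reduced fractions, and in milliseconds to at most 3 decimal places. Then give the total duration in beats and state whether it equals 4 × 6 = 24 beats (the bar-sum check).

1) 0.0ms=0b +381.356ms=3/4b
2) 381.356ms=3/4b +381.356ms=3/4b
3) 762.712ms=3/2b +762.712ms=3/2b
4) 1525.424ms=3b +1525.424ms=3b
5) 3050.847ms=6b +762.712ms=3/2b
6) 3813.559ms=15/2b +762.712ms=3/2b
7) 4576.271ms=9b +2135.593ms=21/5b
8) 6711.864ms=66/5b +305.085ms=3/5b
9) 7016.949ms=69/5b +305.085ms=3/5b
10) 7322.034ms=72/5b +305.085ms=3/5b
11) 7627.119ms=15b +762.712ms=3/2b
12) 8389.831ms=33/2b +762.712ms=3/2b
13) 9152.542ms=18b +1525.424ms=3b
14) 10677.966ms=21b +1525.424ms=3b
Σ=24b of 24 (118bpm 6/8) — PASS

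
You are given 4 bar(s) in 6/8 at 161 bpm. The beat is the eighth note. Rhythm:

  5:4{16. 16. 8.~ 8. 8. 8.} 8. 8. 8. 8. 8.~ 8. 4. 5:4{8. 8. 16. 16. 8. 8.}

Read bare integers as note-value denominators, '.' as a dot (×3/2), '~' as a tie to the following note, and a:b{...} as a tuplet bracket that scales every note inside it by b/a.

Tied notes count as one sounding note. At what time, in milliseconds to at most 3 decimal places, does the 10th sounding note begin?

note 10 onset = 12b = 4472.05ms

1. 0.0ms @ 0 + 223.602ms (3/5)
2. 223.602ms @ 3/5 + 223.602ms (3/5)
3. 447.205ms @ 6/5 + 894.41ms (12/5)
4. 1341.615ms @ 18/5 + 447.205ms (6/5)
5. 1788.82ms @ 24/5 + 447.205ms (6/5)
6. 2236.025ms @ 6 + 559.006ms (3/2)
7. 2795.031ms @ 15/2 + 559.006ms (3/2)
8. 3354.037ms @ 9 + 559.006ms (3/2)
9. 3913.043ms @ 21/2 + 559.006ms (3/2)
10. 4472.05ms @ 12 + 1118.012ms (3)
11. 5590.062ms @ 15 + 1118.012ms (3)
12. 6708.075ms @ 18 + 447.205ms (6/5)
13. 7155.28ms @ 96/5 + 447.205ms (6/5)
14. 7602.484ms @ 102/5 + 223.602ms (3/5)
15. 7826.087ms @ 21 + 223.602ms (3/5)
16. 8049.689ms @ 108/5 + 447.205ms (6/5)
17. 8496.894ms @ 114/5 + 447.205ms (6/5)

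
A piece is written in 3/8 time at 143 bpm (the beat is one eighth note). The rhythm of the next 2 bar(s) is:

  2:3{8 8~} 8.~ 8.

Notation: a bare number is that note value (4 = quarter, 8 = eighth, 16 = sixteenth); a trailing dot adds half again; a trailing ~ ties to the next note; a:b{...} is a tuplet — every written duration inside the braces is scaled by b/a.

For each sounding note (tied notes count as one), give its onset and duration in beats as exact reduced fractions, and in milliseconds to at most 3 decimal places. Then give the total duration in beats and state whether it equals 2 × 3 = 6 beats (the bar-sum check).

1) 0.0ms=0b +629.371ms=3/2b
2) 629.371ms=3/2b +1888.112ms=9/2b
Σ=6b of 6 (143bpm 3/8) — PASS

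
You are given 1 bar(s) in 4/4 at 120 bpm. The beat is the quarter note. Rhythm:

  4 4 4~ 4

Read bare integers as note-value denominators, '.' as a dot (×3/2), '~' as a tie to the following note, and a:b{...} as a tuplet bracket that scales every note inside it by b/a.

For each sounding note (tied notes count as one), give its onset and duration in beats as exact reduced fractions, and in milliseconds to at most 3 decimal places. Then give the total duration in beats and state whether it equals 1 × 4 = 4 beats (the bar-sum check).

1) 0.0ms=0b +500.0ms=1b
2) 500.0ms=1b +500.0ms=1b
3) 1000.0ms=2b +1000.0ms=2b
Σ=4b of 4 (120bpm 4/4) — PASS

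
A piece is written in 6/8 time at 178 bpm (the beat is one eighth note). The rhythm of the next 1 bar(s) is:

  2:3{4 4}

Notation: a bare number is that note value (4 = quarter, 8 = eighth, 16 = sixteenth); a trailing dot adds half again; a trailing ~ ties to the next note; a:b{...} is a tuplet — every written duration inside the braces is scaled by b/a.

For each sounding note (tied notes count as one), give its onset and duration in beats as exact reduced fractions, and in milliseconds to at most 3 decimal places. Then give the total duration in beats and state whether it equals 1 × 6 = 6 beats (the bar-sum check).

1) 0.0ms=0b +1011.236ms=3b
2) 1011.236ms=3b +1011.236ms=3b
Σ=6b of 6 (178bpm 6/8) — PASS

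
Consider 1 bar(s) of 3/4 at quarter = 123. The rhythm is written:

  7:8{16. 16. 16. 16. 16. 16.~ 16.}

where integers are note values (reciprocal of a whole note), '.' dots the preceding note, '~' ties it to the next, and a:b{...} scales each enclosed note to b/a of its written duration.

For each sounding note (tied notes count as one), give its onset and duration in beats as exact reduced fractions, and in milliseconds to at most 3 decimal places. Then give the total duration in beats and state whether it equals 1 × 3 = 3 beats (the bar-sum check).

1) 0.0ms=0b +209.059ms=3/7b
2) 209.059ms=3/7b +209.059ms=3/7b
3) 418.118ms=6/7b +209.059ms=3/7b
4) 627.178ms=9/7b +209.059ms=3/7b
5) 836.237ms=12/7b +209.059ms=3/7b
6) 1045.296ms=15/7b +418.118ms=6/7b
Σ=3b of 3 (123bpm 3/4) — PASS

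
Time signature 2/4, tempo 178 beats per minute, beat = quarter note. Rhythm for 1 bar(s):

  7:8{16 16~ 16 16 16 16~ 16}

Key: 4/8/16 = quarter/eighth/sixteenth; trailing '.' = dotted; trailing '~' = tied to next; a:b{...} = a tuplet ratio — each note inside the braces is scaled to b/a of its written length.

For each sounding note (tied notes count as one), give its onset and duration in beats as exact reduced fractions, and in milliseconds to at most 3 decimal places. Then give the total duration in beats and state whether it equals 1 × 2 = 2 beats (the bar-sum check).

1) 0.0ms=0b +96.308ms=2/7b
2) 96.308ms=2/7b +192.616ms=4/7b
3) 288.925ms=6/7b +96.308ms=2/7b
4) 385.233ms=8/7b +96.308ms=2/7b
5) 481.541ms=10/7b +192.616ms=4/7b
Σ=2b of 2 (178bpm 2/4) — PASS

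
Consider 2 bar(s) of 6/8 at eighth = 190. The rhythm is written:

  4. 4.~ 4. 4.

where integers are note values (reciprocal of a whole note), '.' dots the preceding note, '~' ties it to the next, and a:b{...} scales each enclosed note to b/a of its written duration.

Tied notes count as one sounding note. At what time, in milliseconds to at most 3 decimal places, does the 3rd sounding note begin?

1. 0.0ms @ 0 + 947.368ms (3)
2. 947.368ms @ 3 + 1894.737ms (6)
3. 2842.105ms @ 9 + 947.368ms (3)

note 3 onset = 9b = 2842.105ms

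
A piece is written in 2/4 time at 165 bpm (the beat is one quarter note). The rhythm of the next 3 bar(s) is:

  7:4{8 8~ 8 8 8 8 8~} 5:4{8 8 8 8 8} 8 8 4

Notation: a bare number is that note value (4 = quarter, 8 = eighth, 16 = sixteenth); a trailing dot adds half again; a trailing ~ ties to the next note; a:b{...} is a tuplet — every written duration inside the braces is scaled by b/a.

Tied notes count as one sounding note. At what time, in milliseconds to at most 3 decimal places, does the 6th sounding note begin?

1. 0.0ms @ 0 + 103.896ms (2/7)
2. 103.896ms @ 2/7 + 207.792ms (4/7)
3. 311.688ms @ 6/7 + 103.896ms (2/7)
4. 415.584ms @ 8/7 + 103.896ms (2/7)
5. 519.481ms @ 10/7 + 103.896ms (2/7)
6. 623.377ms @ 12/7 + 249.351ms (24/35)
7. 872.727ms @ 12/5 + 145.455ms (2/5)
8. 1018.182ms @ 14/5 + 145.455ms (2/5)
9. 1163.636ms @ 16/5 + 145.455ms (2/5)
10. 1309.091ms @ 18/5 + 145.455ms (2/5)
11. 1454.545ms @ 4 + 181.818ms (1/2)
12. 1636.364ms @ 9/2 + 181.818ms (1/2)
13. 1818.182ms @ 5 + 363.636ms (1)

note 6 onset = 12/7b = 623.377ms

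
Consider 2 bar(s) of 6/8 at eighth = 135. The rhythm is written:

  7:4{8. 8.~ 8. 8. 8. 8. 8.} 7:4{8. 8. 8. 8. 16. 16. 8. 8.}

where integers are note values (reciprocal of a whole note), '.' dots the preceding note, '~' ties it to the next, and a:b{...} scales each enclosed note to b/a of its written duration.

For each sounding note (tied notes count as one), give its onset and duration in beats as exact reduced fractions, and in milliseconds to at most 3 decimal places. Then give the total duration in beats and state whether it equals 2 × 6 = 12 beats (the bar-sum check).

1) 0.0ms=0b +380.952ms=6/7b
2) 380.952ms=6/7b +761.905ms=12/7b
3) 1142.857ms=18/7b +380.952ms=6/7b
4) 1523.81ms=24/7b +380.952ms=6/7b
5) 1904.762ms=30/7b +380.952ms=6/7b
6) 2285.714ms=36/7b +380.952ms=6/7b
7) 2666.667ms=6b +380.952ms=6/7b
8) 3047.619ms=48/7b +380.952ms=6/7b
9) 3428.571ms=54/7b +380.952ms=6/7b
10) 3809.524ms=60/7b +380.952ms=6/7b
11) 4190.476ms=66/7b +190.476ms=3/7b
12) 4380.952ms=69/7b +190.476ms=3/7b
13) 4571.429ms=72/7b +380.952ms=6/7b
14) 4952.381ms=78/7b +380.952ms=6/7b
Σ=12b of 12 (135bpm 6/8) — PASS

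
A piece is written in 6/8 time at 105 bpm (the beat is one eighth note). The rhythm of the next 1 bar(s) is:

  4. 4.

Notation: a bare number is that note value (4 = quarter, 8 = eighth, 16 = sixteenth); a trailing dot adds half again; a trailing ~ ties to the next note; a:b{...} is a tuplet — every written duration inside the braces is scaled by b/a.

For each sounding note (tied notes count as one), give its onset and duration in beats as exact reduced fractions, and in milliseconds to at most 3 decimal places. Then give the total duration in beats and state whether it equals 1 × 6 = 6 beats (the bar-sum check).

1) 0.0ms=0b +1714.286ms=3b
2) 1714.286ms=3b +1714.286ms=3b
Σ=6b of 6 (105bpm 6/8) — PASS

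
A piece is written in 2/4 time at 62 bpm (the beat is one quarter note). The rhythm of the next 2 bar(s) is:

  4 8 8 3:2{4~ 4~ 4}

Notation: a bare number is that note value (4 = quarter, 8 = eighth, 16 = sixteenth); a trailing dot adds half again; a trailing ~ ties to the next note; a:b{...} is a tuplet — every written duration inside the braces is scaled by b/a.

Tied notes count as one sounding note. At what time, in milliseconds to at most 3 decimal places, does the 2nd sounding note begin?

note 2 onset = 1b = 967.742ms

1. 0.0ms @ 0 + 967.742ms (1)
2. 967.742ms @ 1 + 483.871ms (1/2)
3. 1451.613ms @ 3/2 + 483.871ms (1/2)
4. 1935.484ms @ 2 + 1935.484ms (2)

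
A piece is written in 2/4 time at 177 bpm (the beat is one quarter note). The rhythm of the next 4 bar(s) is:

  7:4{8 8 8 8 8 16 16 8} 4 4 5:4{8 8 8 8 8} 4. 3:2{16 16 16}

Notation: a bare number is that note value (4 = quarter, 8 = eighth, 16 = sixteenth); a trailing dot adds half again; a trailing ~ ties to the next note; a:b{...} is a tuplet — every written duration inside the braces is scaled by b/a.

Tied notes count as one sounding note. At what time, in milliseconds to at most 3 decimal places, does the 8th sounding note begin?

note 8 onset = 12/7b = 581.114ms

1. 0.0ms @ 0 + 96.852ms (2/7)
2. 96.852ms @ 2/7 + 96.852ms (2/7)
3. 193.705ms @ 4/7 + 96.852ms (2/7)
4. 290.557ms @ 6/7 + 96.852ms (2/7)
5. 387.409ms @ 8/7 + 96.852ms (2/7)
6. 484.262ms @ 10/7 + 48.426ms (1/7)
7. 532.688ms @ 11/7 + 48.426ms (1/7)
8. 581.114ms @ 12/7 + 96.852ms (2/7)
9. 677.966ms @ 2 + 338.983ms (1)
10. 1016.949ms @ 3 + 338.983ms (1)
11. 1355.932ms @ 4 + 135.593ms (2/5)
12. 1491.525ms @ 22/5 + 135.593ms (2/5)
13. 1627.119ms @ 24/5 + 135.593ms (2/5)
14. 1762.712ms @ 26/5 + 135.593ms (2/5)
15. 1898.305ms @ 28/5 + 135.593ms (2/5)
16. 2033.898ms @ 6 + 508.475ms (3/2)
17. 2542.373ms @ 15/2 + 56.497ms (1/6)
18. 2598.87ms @ 23/3 + 56.497ms (1/6)
19. 2655.367ms @ 47/6 + 56.497ms (1/6)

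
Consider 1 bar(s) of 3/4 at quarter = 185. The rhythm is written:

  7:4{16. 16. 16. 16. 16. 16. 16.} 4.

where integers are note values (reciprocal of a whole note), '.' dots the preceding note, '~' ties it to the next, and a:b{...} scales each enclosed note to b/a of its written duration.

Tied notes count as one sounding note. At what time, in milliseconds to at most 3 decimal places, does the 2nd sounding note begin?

note 2 onset = 3/14b = 69.498ms

1. 0.0ms @ 0 + 69.498ms (3/14)
2. 69.498ms @ 3/14 + 69.498ms (3/14)
3. 138.996ms @ 3/7 + 69.498ms (3/14)
4. 208.494ms @ 9/14 + 69.498ms (3/14)
5. 277.992ms @ 6/7 + 69.498ms (3/14)
6. 347.49ms @ 15/14 + 69.498ms (3/14)
7. 416.988ms @ 9/7 + 69.498ms (3/14)
8. 486.486ms @ 3/2 + 486.486ms (3/2)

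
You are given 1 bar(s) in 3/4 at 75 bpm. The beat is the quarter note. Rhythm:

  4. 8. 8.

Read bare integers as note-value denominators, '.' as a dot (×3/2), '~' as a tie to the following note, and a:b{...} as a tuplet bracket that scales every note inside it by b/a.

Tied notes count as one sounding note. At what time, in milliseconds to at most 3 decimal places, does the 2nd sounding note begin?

note 2 onset = 3/2b = 1200.0ms

1. 0.0ms @ 0 + 1200.0ms (3/2)
2. 1200.0ms @ 3/2 + 600.0ms (3/4)
3. 1800.0ms @ 9/4 + 600.0ms (3/4)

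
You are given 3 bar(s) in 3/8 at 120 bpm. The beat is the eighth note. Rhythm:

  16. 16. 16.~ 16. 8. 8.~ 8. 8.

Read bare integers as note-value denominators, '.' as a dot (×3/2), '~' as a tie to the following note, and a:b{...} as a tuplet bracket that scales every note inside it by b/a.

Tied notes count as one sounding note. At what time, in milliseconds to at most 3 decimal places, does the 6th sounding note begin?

note 6 onset = 15/2b = 3750.0ms

1. 0.0ms @ 0 + 375.0ms (3/4)
2. 375.0ms @ 3/4 + 375.0ms (3/4)
3. 750.0ms @ 3/2 + 750.0ms (3/2)
4. 1500.0ms @ 3 + 750.0ms (3/2)
5. 2250.0ms @ 9/2 + 1500.0ms (3)
6. 3750.0ms @ 15/2 + 750.0ms (3/2)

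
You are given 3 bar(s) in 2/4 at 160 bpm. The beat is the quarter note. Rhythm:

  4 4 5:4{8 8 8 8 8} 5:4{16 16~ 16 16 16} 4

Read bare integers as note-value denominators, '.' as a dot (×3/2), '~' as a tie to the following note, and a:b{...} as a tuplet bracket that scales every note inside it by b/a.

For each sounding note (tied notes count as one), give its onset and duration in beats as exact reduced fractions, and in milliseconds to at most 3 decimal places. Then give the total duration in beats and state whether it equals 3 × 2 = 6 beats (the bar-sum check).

1) 0.0ms=0b +375.0ms=1b
2) 375.0ms=1b +375.0ms=1b
3) 750.0ms=2b +150.0ms=2/5b
4) 900.0ms=12/5b +150.0ms=2/5b
5) 1050.0ms=14/5b +150.0ms=2/5b
6) 1200.0ms=16/5b +150.0ms=2/5b
7) 1350.0ms=18/5b +150.0ms=2/5b
8) 1500.0ms=4b +75.0ms=1/5b
9) 1575.0ms=21/5b +150.0ms=2/5b
10) 1725.0ms=23/5b +75.0ms=1/5b
11) 1800.0ms=24/5b +75.0ms=1/5b
12) 1875.0ms=5b +375.0ms=1b
Σ=6b of 6 (160bpm 2/4) — PASS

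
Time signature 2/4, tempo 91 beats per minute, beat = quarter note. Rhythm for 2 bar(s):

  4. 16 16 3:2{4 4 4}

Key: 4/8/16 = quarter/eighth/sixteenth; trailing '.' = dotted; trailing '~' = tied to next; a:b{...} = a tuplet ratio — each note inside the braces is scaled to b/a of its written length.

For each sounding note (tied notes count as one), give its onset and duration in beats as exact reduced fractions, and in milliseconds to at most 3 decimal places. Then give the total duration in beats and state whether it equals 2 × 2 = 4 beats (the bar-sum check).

1) 0.0ms=0b +989.011ms=3/2b
2) 989.011ms=3/2b +164.835ms=1/4b
3) 1153.846ms=7/4b +164.835ms=1/4b
4) 1318.681ms=2b +439.56ms=2/3b
5) 1758.242ms=8/3b +439.56ms=2/3b
6) 2197.802ms=10/3b +439.56ms=2/3b
Σ=4b of 4 (91bpm 2/4) — PASS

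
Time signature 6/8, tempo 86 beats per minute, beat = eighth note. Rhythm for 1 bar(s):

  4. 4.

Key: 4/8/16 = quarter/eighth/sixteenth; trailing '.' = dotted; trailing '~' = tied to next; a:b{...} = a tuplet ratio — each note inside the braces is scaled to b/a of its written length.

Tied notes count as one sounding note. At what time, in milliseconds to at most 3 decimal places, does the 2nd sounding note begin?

1. 0.0ms @ 0 + 2093.023ms (3)
2. 2093.023ms @ 3 + 2093.023ms (3)

note 2 onset = 3b = 2093.023ms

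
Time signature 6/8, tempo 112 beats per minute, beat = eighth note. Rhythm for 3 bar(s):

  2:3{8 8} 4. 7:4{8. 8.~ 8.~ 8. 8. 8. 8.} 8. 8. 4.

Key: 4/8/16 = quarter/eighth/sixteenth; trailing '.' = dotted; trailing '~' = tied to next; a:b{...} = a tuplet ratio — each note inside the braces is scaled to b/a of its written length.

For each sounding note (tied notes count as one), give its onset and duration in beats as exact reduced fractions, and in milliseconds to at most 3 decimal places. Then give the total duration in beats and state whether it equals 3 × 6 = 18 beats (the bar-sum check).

1) 0.0ms=0b +803.571ms=3/2b
2) 803.571ms=3/2b +803.571ms=3/2b
3) 1607.143ms=3b +1607.143ms=3b
4) 3214.286ms=6b +459.184ms=6/7b
5) 3673.469ms=48/7b +1377.551ms=18/7b
6) 5051.02ms=66/7b +459.184ms=6/7b
7) 5510.204ms=72/7b +459.184ms=6/7b
8) 5969.388ms=78/7b +459.184ms=6/7b
9) 6428.571ms=12b +803.571ms=3/2b
10) 7232.143ms=27/2b +803.571ms=3/2b
11) 8035.714ms=15b +1607.143ms=3b
Σ=18b of 18 (112bpm 6/8) — PASS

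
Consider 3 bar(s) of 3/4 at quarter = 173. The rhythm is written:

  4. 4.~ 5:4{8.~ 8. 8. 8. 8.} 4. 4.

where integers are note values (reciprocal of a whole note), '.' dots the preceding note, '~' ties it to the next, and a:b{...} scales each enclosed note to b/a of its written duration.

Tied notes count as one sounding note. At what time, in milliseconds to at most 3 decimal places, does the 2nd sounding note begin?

note 2 onset = 3/2b = 520.231ms

1. 0.0ms @ 0 + 520.231ms (3/2)
2. 520.231ms @ 3/2 + 936.416ms (27/10)
3. 1456.647ms @ 21/5 + 208.092ms (3/5)
4. 1664.74ms @ 24/5 + 208.092ms (3/5)
5. 1872.832ms @ 27/5 + 208.092ms (3/5)
6. 2080.925ms @ 6 + 520.231ms (3/2)
7. 2601.156ms @ 15/2 + 520.231ms (3/2)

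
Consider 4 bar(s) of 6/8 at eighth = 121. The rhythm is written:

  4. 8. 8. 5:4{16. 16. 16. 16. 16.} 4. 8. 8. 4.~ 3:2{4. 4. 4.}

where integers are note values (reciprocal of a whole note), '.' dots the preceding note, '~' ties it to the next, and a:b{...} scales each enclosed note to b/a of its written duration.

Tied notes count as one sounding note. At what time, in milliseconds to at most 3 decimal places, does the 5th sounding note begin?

note 5 onset = 33/5b = 3272.727ms

1. 0.0ms @ 0 + 1487.603ms (3)
2. 1487.603ms @ 3 + 743.802ms (3/2)
3. 2231.405ms @ 9/2 + 743.802ms (3/2)
4. 2975.207ms @ 6 + 297.521ms (3/5)
5. 3272.727ms @ 33/5 + 297.521ms (3/5)
6. 3570.248ms @ 36/5 + 297.521ms (3/5)
7. 3867.769ms @ 39/5 + 297.521ms (3/5)
8. 4165.289ms @ 42/5 + 297.521ms (3/5)
9. 4462.81ms @ 9 + 1487.603ms (3)
10. 5950.413ms @ 12 + 743.802ms (3/2)
11. 6694.215ms @ 27/2 + 743.802ms (3/2)
12. 7438.017ms @ 15 + 2479.339ms (5)
13. 9917.355ms @ 20 + 991.736ms (2)
14. 10909.091ms @ 22 + 991.736ms (2)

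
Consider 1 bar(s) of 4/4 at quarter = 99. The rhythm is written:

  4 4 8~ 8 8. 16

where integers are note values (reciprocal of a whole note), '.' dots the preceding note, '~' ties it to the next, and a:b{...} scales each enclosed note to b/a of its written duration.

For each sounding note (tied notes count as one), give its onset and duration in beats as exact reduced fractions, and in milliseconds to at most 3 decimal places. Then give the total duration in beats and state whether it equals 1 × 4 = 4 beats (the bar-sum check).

1) 0.0ms=0b +606.061ms=1b
2) 606.061ms=1b +606.061ms=1b
3) 1212.121ms=2b +606.061ms=1b
4) 1818.182ms=3b +454.545ms=3/4b
5) 2272.727ms=15/4b +151.515ms=1/4b
Σ=4b of 4 (99bpm 4/4) — PASS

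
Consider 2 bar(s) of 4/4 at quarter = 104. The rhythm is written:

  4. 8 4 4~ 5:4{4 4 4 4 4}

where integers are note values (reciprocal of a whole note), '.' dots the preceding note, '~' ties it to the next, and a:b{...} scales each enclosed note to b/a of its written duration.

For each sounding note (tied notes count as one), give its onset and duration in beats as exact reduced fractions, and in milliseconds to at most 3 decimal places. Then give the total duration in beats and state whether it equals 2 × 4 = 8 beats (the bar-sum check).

1) 0.0ms=0b +865.385ms=3/2b
2) 865.385ms=3/2b +288.462ms=1/2b
3) 1153.846ms=2b +576.923ms=1b
4) 1730.769ms=3b +1038.462ms=9/5b
5) 2769.231ms=24/5b +461.538ms=4/5b
6) 3230.769ms=28/5b +461.538ms=4/5b
7) 3692.308ms=32/5b +461.538ms=4/5b
8) 4153.846ms=36/5b +461.538ms=4/5b
Σ=8b of 8 (104bpm 4/4) — PASS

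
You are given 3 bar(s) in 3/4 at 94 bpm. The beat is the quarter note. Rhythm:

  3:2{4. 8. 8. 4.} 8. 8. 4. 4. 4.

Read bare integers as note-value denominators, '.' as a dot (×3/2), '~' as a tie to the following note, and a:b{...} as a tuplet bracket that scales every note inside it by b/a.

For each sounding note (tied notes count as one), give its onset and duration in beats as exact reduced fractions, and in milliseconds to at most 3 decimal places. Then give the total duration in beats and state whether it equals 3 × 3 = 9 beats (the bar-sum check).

1) 0.0ms=0b +638.298ms=1b
2) 638.298ms=1b +319.149ms=1/2b
3) 957.447ms=3/2b +319.149ms=1/2b
4) 1276.596ms=2b +638.298ms=1b
5) 1914.894ms=3b +478.723ms=3/4b
6) 2393.617ms=15/4b +478.723ms=3/4b
7) 2872.34ms=9/2b +957.447ms=3/2b
8) 3829.787ms=6b +957.447ms=3/2b
9) 4787.234ms=15/2b +957.447ms=3/2b
Σ=9b of 9 (94bpm 3/4) — PASS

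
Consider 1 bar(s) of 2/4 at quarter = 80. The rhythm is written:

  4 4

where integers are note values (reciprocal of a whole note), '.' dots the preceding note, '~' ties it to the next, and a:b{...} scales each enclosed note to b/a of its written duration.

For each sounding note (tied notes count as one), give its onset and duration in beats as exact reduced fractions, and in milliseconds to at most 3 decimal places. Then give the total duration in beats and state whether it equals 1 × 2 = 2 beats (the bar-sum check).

1) 0.0ms=0b +750.0ms=1b
2) 750.0ms=1b +750.0ms=1b
Σ=2b of 2 (80bpm 2/4) — PASS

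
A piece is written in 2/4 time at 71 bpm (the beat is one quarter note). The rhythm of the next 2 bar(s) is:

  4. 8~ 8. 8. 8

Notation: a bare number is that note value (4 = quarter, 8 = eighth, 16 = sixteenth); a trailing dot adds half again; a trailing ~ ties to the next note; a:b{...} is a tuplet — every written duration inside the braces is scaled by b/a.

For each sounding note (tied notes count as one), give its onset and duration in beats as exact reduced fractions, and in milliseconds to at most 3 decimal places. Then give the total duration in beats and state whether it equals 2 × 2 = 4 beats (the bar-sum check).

1) 0.0ms=0b +1267.606ms=3/2b
2) 1267.606ms=3/2b +1056.338ms=5/4b
3) 2323.944ms=11/4b +633.803ms=3/4b
4) 2957.746ms=7/2b +422.535ms=1/2b
Σ=4b of 4 (71bpm 2/4) — PASS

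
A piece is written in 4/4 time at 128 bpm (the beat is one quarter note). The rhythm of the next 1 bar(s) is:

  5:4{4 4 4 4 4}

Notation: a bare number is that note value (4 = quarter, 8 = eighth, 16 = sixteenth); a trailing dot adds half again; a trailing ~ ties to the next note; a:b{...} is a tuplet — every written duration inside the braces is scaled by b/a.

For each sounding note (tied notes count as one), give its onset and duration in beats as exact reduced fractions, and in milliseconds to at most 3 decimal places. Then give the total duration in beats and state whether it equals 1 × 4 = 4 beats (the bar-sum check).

1) 0.0ms=0b +375.0ms=4/5b
2) 375.0ms=4/5b +375.0ms=4/5b
3) 750.0ms=8/5b +375.0ms=4/5b
4) 1125.0ms=12/5b +375.0ms=4/5b
5) 1500.0ms=16/5b +375.0ms=4/5b
Σ=4b of 4 (128bpm 4/4) — PASS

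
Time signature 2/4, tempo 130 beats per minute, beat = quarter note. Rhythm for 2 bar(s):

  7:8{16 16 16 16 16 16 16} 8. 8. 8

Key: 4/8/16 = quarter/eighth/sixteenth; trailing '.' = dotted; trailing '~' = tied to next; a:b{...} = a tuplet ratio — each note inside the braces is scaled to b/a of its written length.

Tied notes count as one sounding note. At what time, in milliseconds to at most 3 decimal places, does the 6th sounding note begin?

note 6 onset = 10/7b = 659.341ms

1. 0.0ms @ 0 + 131.868ms (2/7)
2. 131.868ms @ 2/7 + 131.868ms (2/7)
3. 263.736ms @ 4/7 + 131.868ms (2/7)
4. 395.604ms @ 6/7 + 131.868ms (2/7)
5. 527.473ms @ 8/7 + 131.868ms (2/7)
6. 659.341ms @ 10/7 + 131.868ms (2/7)
7. 791.209ms @ 12/7 + 131.868ms (2/7)
8. 923.077ms @ 2 + 346.154ms (3/4)
9. 1269.231ms @ 11/4 + 346.154ms (3/4)
10. 1615.385ms @ 7/2 + 230.769ms (1/2)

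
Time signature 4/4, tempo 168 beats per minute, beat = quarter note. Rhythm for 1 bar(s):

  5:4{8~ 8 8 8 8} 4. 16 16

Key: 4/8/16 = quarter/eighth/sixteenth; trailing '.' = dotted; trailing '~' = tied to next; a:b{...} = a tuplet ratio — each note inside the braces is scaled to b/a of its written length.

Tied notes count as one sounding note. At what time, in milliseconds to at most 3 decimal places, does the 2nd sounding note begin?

note 2 onset = 4/5b = 285.714ms

1. 0.0ms @ 0 + 285.714ms (4/5)
2. 285.714ms @ 4/5 + 142.857ms (2/5)
3. 428.571ms @ 6/5 + 142.857ms (2/5)
4. 571.429ms @ 8/5 + 142.857ms (2/5)
5. 714.286ms @ 2 + 535.714ms (3/2)
6. 1250.0ms @ 7/2 + 89.286ms (1/4)
7. 1339.286ms @ 15/4 + 89.286ms (1/4)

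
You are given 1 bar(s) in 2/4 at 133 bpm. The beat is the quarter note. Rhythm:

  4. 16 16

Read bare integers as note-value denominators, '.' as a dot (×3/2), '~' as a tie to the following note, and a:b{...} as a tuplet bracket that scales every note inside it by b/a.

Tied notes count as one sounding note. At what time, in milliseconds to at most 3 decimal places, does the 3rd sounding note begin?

note 3 onset = 7/4b = 789.474ms

1. 0.0ms @ 0 + 676.692ms (3/2)
2. 676.692ms @ 3/2 + 112.782ms (1/4)
3. 789.474ms @ 7/4 + 112.782ms (1/4)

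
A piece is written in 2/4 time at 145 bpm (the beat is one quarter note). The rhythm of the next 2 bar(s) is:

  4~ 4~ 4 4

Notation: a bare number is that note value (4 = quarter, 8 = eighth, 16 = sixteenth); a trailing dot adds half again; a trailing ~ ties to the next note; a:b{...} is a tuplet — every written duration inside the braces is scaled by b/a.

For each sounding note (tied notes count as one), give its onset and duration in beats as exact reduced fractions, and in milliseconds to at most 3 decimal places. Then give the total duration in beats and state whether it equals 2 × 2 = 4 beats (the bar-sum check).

1) 0.0ms=0b +1241.379ms=3b
2) 1241.379ms=3b +413.793ms=1b
Σ=4b of 4 (145bpm 2/4) — PASS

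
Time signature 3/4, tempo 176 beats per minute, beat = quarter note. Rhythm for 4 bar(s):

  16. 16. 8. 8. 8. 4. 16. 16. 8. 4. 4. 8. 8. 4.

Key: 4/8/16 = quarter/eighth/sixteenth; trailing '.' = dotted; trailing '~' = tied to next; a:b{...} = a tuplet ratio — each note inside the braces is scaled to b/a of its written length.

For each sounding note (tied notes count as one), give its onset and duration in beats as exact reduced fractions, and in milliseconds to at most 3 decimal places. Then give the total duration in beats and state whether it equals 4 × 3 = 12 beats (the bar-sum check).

1) 0.0ms=0b +127.841ms=3/8b
2) 127.841ms=3/8b +127.841ms=3/8b
3) 255.682ms=3/4b +255.682ms=3/4b
4) 511.364ms=3/2b +255.682ms=3/4b
5) 767.045ms=9/4b +255.682ms=3/4b
6) 1022.727ms=3b +511.364ms=3/2b
7) 1534.091ms=9/2b +127.841ms=3/8b
8) 1661.932ms=39/8b +127.841ms=3/8b
9) 1789.773ms=21/4b +255.682ms=3/4b
10) 2045.455ms=6b +511.364ms=3/2b
11) 2556.818ms=15/2b +511.364ms=3/2b
12) 3068.182ms=9b +255.682ms=3/4b
13) 3323.864ms=39/4b +255.682ms=3/4b
14) 3579.545ms=21/2b +511.364ms=3/2b
Σ=12b of 12 (176bpm 3/4) — PASS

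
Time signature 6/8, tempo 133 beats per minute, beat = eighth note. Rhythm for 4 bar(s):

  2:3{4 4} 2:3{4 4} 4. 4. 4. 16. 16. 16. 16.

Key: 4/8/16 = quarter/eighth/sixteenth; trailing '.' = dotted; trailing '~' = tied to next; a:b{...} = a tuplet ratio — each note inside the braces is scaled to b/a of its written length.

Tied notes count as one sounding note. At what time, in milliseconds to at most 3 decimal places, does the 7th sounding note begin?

note 7 onset = 18b = 8120.301ms

1. 0.0ms @ 0 + 1353.383ms (3)
2. 1353.383ms @ 3 + 1353.383ms (3)
3. 2706.767ms @ 6 + 1353.383ms (3)
4. 4060.15ms @ 9 + 1353.383ms (3)
5. 5413.534ms @ 12 + 1353.383ms (3)
6. 6766.917ms @ 15 + 1353.383ms (3)
7. 8120.301ms @ 18 + 1353.383ms (3)
8. 9473.684ms @ 21 + 338.346ms (3/4)
9. 9812.03ms @ 87/4 + 338.346ms (3/4)
10. 10150.376ms @ 45/2 + 338.346ms (3/4)
11. 10488.722ms @ 93/4 + 338.346ms (3/4)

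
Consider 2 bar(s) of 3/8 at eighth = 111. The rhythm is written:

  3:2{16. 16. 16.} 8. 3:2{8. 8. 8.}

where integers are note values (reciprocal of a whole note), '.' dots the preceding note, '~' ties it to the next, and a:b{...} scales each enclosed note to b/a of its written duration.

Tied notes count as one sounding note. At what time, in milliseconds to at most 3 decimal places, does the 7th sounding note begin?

1. 0.0ms @ 0 + 270.27ms (1/2)
2. 270.27ms @ 1/2 + 270.27ms (1/2)
3. 540.541ms @ 1 + 270.27ms (1/2)
4. 810.811ms @ 3/2 + 810.811ms (3/2)
5. 1621.622ms @ 3 + 540.541ms (1)
6. 2162.162ms @ 4 + 540.541ms (1)
7. 2702.703ms @ 5 + 540.541ms (1)

note 7 onset = 5b = 2702.703ms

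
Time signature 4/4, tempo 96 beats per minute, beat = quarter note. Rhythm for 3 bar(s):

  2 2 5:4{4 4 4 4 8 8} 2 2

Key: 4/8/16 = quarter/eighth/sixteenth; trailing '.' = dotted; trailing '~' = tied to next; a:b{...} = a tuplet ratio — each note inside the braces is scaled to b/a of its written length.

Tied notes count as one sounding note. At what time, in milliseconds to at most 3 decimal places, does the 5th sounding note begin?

1. 0.0ms @ 0 + 1250.0ms (2)
2. 1250.0ms @ 2 + 1250.0ms (2)
3. 2500.0ms @ 4 + 500.0ms (4/5)
4. 3000.0ms @ 24/5 + 500.0ms (4/5)
5. 3500.0ms @ 28/5 + 500.0ms (4/5)
6. 4000.0ms @ 32/5 + 500.0ms (4/5)
7. 4500.0ms @ 36/5 + 250.0ms (2/5)
8. 4750.0ms @ 38/5 + 250.0ms (2/5)
9. 5000.0ms @ 8 + 1250.0ms (2)
10. 6250.0ms @ 10 + 1250.0ms (2)

note 5 onset = 28/5b = 3500.0ms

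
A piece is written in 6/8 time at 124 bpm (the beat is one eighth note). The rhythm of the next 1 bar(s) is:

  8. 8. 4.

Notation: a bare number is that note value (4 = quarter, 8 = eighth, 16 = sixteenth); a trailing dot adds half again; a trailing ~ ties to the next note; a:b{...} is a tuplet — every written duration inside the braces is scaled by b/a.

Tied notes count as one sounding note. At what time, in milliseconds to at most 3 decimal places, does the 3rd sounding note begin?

note 3 onset = 3b = 1451.613ms

1. 0.0ms @ 0 + 725.806ms (3/2)
2. 725.806ms @ 3/2 + 725.806ms (3/2)
3. 1451.613ms @ 3 + 1451.613ms (3)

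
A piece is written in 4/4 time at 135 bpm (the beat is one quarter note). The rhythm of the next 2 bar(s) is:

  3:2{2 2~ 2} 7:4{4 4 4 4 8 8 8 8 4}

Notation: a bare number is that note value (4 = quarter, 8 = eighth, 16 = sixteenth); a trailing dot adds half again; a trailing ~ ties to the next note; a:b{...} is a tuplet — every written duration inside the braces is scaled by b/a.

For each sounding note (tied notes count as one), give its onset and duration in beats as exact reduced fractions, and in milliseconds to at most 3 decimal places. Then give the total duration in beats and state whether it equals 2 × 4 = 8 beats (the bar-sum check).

1) 0.0ms=0b +592.593ms=4/3b
2) 592.593ms=4/3b +1185.185ms=8/3b
3) 1777.778ms=4b +253.968ms=4/7b
4) 2031.746ms=32/7b +253.968ms=4/7b
5) 2285.714ms=36/7b +253.968ms=4/7b
6) 2539.683ms=40/7b +253.968ms=4/7b
7) 2793.651ms=44/7b +126.984ms=2/7b
8) 2920.635ms=46/7b +126.984ms=2/7b
9) 3047.619ms=48/7b +126.984ms=2/7b
10) 3174.603ms=50/7b +126.984ms=2/7b
11) 3301.587ms=52/7b +253.968ms=4/7b
Σ=8b of 8 (135bpm 4/4) — PASS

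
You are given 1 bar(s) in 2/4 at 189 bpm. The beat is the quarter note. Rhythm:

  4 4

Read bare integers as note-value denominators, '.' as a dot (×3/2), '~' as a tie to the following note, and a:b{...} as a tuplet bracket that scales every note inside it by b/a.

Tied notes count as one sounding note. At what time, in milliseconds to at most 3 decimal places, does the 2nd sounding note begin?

1. 0.0ms @ 0 + 317.46ms (1)
2. 317.46ms @ 1 + 317.46ms (1)

note 2 onset = 1b = 317.46ms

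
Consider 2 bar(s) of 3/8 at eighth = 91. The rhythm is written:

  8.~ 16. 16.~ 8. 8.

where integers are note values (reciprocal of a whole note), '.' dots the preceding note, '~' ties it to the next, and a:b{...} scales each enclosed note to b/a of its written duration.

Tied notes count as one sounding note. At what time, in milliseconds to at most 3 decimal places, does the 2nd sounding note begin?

note 2 onset = 9/4b = 1483.516ms

1. 0.0ms @ 0 + 1483.516ms (9/4)
2. 1483.516ms @ 9/4 + 1483.516ms (9/4)
3. 2967.033ms @ 9/2 + 989.011ms (3/2)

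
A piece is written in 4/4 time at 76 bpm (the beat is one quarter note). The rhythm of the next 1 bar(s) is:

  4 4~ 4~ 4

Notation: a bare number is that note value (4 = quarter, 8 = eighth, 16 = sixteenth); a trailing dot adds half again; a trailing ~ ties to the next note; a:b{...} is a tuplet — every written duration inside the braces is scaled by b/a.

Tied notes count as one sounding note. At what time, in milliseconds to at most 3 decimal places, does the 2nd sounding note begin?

note 2 onset = 1b = 789.474ms

1. 0.0ms @ 0 + 789.474ms (1)
2. 789.474ms @ 1 + 2368.421ms (3)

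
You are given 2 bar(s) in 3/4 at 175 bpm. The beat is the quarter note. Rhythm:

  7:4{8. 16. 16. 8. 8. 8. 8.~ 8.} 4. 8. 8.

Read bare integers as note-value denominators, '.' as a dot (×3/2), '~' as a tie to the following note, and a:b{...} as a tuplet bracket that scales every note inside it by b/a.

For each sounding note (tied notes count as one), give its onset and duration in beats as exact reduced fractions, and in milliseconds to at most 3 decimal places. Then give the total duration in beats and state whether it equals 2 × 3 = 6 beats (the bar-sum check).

1) 0.0ms=0b +146.939ms=3/7b
2) 146.939ms=3/7b +73.469ms=3/14b
3) 220.408ms=9/14b +73.469ms=3/14b
4) 293.878ms=6/7b +146.939ms=3/7b
5) 440.816ms=9/7b +146.939ms=3/7b
6) 587.755ms=12/7b +146.939ms=3/7b
7) 734.694ms=15/7b +293.878ms=6/7b
8) 1028.571ms=3b +514.286ms=3/2b
9) 1542.857ms=9/2b +257.143ms=3/4b
10) 1800.0ms=21/4b +257.143ms=3/4b
Σ=6b of 6 (175bpm 3/4) — PASS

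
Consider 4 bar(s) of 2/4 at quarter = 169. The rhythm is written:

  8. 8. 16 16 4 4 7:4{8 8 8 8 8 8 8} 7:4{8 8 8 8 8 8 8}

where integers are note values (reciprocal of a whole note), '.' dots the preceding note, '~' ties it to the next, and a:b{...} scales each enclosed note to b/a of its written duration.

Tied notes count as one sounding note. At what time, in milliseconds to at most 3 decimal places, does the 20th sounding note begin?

note 20 onset = 54/7b = 2738.8ms

1. 0.0ms @ 0 + 266.272ms (3/4)
2. 266.272ms @ 3/4 + 266.272ms (3/4)
3. 532.544ms @ 3/2 + 88.757ms (1/4)
4. 621.302ms @ 7/4 + 88.757ms (1/4)
5. 710.059ms @ 2 + 355.03ms (1)
6. 1065.089ms @ 3 + 355.03ms (1)
7. 1420.118ms @ 4 + 101.437ms (2/7)
8. 1521.555ms @ 30/7 + 101.437ms (2/7)
9. 1622.992ms @ 32/7 + 101.437ms (2/7)
10. 1724.429ms @ 34/7 + 101.437ms (2/7)
11. 1825.866ms @ 36/7 + 101.437ms (2/7)
12. 1927.303ms @ 38/7 + 101.437ms (2/7)
13. 2028.74ms @ 40/7 + 101.437ms (2/7)
14. 2130.178ms @ 6 + 101.437ms (2/7)
15. 2231.615ms @ 44/7 + 101.437ms (2/7)
16. 2333.052ms @ 46/7 + 101.437ms (2/7)
17. 2434.489ms @ 48/7 + 101.437ms (2/7)
18. 2535.926ms @ 50/7 + 101.437ms (2/7)
19. 2637.363ms @ 52/7 + 101.437ms (2/7)
20. 2738.8ms @ 54/7 + 101.437ms (2/7)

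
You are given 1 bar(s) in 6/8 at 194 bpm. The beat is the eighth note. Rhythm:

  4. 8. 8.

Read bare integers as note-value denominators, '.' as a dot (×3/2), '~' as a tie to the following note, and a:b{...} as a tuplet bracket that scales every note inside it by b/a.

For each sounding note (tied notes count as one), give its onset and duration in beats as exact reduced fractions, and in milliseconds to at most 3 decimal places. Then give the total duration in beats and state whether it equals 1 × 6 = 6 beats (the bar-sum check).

1) 0.0ms=0b +927.835ms=3b
2) 927.835ms=3b +463.918ms=3/2b
3) 1391.753ms=9/2b +463.918ms=3/2b
Σ=6b of 6 (194bpm 6/8) — PASS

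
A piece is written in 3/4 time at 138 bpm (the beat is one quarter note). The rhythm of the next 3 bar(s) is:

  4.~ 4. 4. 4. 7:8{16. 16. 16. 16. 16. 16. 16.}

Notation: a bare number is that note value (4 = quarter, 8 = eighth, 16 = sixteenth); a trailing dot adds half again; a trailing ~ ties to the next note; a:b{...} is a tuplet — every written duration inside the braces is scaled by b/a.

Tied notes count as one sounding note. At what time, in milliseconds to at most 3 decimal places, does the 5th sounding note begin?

note 5 onset = 45/7b = 2795.031ms

1. 0.0ms @ 0 + 1304.348ms (3)
2. 1304.348ms @ 3 + 652.174ms (3/2)
3. 1956.522ms @ 9/2 + 652.174ms (3/2)
4. 2608.696ms @ 6 + 186.335ms (3/7)
5. 2795.031ms @ 45/7 + 186.335ms (3/7)
6. 2981.366ms @ 48/7 + 186.335ms (3/7)
7. 3167.702ms @ 51/7 + 186.335ms (3/7)
8. 3354.037ms @ 54/7 + 186.335ms (3/7)
9. 3540.373ms @ 57/7 + 186.335ms (3/7)
10. 3726.708ms @ 60/7 + 186.335ms (3/7)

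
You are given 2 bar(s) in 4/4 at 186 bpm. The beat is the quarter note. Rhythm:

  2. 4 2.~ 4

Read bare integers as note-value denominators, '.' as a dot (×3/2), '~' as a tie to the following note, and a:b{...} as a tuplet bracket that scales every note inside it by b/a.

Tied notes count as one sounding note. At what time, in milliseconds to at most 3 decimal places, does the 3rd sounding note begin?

note 3 onset = 4b = 1290.323ms

1. 0.0ms @ 0 + 967.742ms (3)
2. 967.742ms @ 3 + 322.581ms (1)
3. 1290.323ms @ 4 + 1290.323ms (4)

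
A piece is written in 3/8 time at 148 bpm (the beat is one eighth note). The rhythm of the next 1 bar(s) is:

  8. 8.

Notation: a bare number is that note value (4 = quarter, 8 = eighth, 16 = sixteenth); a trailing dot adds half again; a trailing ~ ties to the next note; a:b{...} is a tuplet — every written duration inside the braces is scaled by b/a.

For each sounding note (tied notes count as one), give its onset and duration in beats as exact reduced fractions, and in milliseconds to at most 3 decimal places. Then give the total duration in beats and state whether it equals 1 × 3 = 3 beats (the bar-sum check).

1) 0.0ms=0b +608.108ms=3/2b
2) 608.108ms=3/2b +608.108ms=3/2b
Σ=3b of 3 (148bpm 3/8) — PASS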